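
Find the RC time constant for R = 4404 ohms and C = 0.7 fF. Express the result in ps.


Step 1: tau = R * C
Step 2: tau = 4404 * 0.7 fF = 4404 * 7.0e-16 F
Step 3: tau = 3.0828e-12 s = 3.0828 ps

3.0828


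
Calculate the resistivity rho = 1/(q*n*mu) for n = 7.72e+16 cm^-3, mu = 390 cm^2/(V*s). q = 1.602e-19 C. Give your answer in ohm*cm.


Step 1: sigma = q * n * mu = 1.602e-19 * 7.72e+16 * 390 = 4.82330e+00 S/cm
Step 2: rho = 1 / sigma = 1 / 4.82330e+00 = 0.2073 ohm*cm

0.2073


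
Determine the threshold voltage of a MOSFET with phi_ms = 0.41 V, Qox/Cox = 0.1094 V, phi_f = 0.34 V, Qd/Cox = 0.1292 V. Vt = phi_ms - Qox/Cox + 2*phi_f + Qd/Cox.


Step 1: Vt = phi_ms - Qox/Cox + 2*phi_f + Qd/Cox
Step 2: Vt = 0.41 - 0.1094 + 2*0.34 + 0.1292
Step 3: Vt = 0.41 - 0.1094 + 0.68 + 0.1292
Step 4: Vt = 1.1098 V

1.1098


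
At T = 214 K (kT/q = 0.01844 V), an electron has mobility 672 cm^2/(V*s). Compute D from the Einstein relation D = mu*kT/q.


Step 1: D = mu * (kT/q)
Step 2: D = 672 * 0.01844
Step 3: D = 12.39 cm^2/s

12.39


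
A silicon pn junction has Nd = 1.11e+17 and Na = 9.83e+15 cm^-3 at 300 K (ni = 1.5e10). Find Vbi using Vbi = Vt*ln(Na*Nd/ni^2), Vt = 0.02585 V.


Step 1: Compute Na*Nd/ni^2 = 9.83e+15 * 1.11e+17 / (1.5e10)^2 = 4.8495e+12
Step 2: ln(4.8495e+12) = 29.2099
Step 3: Vbi = 0.02585 * 29.2099 = 0.755 V

0.755


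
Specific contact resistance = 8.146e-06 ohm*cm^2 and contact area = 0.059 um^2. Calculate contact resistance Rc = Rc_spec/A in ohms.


Step 1: Convert area to cm^2: 0.059 um^2 = 5.9000e-10 cm^2
Step 2: Rc = Rc_spec / A = 8.146e-06 / 5.9000e-10
Step 3: Rc = 1.38e+04 ohms

1.38e+04


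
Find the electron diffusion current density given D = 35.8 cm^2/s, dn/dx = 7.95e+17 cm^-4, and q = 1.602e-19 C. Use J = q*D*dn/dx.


Step 1: J = q * D * (dn/dx)
Step 2: J = 1.602e-19 * 35.8 * 7.95e+17
Step 3: J = 4.56e+00 A/cm^2

4.56e+00


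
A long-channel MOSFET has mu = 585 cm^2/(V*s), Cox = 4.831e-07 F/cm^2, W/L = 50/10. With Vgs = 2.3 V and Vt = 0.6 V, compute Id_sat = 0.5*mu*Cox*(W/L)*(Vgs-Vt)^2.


Step 1: Overdrive voltage Vov = Vgs - Vt = 2.3 - 0.6 = 1.7 V
Step 2: W/L = 50/10 = 5
Step 3: Id = 0.5 * 585 * 4.831e-07 * 5 * 1.7^2
Step 4: Id = 2.04e-03 A

2.04e-03


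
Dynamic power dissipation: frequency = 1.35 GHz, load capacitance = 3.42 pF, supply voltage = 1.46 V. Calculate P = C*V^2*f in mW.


Step 1: V^2 = 1.46^2 = 2.1316 V^2
Step 2: P = C*V^2*f = 3.42e-12 F * 2.1316 * 1.35e9 Hz
Step 3: P = 9.8415972e-03 W
Step 4: P = 9.842 mW

9.842


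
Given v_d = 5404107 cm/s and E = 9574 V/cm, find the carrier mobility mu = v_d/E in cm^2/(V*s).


Step 1: mu = v_d / E
Step 2: mu = 5404107 / 9574
Step 3: mu = 564.46 cm^2/(V*s)

564.46


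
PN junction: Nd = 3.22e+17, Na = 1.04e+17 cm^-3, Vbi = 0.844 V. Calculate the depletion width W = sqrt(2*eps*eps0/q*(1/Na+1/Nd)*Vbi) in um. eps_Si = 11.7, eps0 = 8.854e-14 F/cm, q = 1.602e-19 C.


Step 1: 1/Na + 1/Nd = 1/1.04e+17 + 1/3.22e+17 = 1.27210e-17
Step 2: 2*eps*eps0/q = 2*11.7*8.854e-14/1.602e-19 = 1.293281e+07
Step 3: W^2 = 1.293281e+07 * 1.27210e-17 * 0.844 = 1.38853e-10
Step 4: W = sqrt(1.38853e-10) = 1.178e-05 cm = 0.1178 um

0.1178


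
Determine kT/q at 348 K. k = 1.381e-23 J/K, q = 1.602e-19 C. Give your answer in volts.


Step 1: kT = 1.381e-23 * 348 = 4.80588e-21 J
Step 2: Vt = kT/q = 4.80588e-21 / 1.602e-19
Step 3: Vt = 0.03 V

0.03


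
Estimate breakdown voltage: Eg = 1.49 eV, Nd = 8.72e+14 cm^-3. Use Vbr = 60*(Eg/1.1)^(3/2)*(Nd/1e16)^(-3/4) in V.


Step 1: Eg/1.1 = 1.49/1.1 = 1.354545
Step 2: (Eg/1.1)^1.5 = 1.354545^1.5 = 1.576486
Step 3: (Nd/1e16)^(-0.75) = (0.0872)^(-0.75) = 6.231788
Step 4: Vbr = 60 * 1.576486 * 6.231788 = 589.5 V

589.5


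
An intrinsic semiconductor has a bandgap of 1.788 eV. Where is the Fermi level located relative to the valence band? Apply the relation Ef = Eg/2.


Step 1: For an intrinsic semiconductor, the Fermi level sits at midgap.
Step 2: Ef = Eg / 2 = 1.788 / 2 = 0.894 eV

0.894


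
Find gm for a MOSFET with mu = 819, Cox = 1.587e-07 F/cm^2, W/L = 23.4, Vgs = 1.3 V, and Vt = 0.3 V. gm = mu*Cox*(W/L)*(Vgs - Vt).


Step 1: Vov = Vgs - Vt = 1.3 - 0.3 = 1.0 V
Step 2: gm = mu * Cox * (W/L) * Vov
Step 3: gm = 819 * 1.587e-07 * 23.4 * 1.0 = 3.04e-03 S

3.04e-03


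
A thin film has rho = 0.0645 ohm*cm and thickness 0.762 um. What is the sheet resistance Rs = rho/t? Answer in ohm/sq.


Step 1: Convert thickness to cm: t = 0.762 um = 7.6200e-05 cm
Step 2: Rs = rho / t = 0.0645 / 7.6200e-05
Step 3: Rs = 846.5 ohm/sq

846.5


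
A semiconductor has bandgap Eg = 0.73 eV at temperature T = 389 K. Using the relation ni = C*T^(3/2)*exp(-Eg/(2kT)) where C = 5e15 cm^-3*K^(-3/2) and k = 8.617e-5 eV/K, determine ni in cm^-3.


Step 1: Compute kT = 8.617e-5 * 389 = 0.03352013 eV
Step 2: Exponent = -Eg/(2kT) = -0.73/(2*0.03352013) = -10.88898
Step 3: T^(3/2) = 389^1.5 = 7672.28
Step 4: ni = 5e15 * 7672.28 * exp(-10.88898) = 7.16e+14 cm^-3

7.16e+14


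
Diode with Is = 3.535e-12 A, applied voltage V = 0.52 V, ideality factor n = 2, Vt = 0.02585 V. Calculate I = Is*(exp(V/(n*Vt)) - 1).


Step 1: V/(n*Vt) = 0.52/(2*0.02585) = 10.0580
Step 2: exp(10.0580) = 2.3342e+04
Step 3: I = 3.535e-12 * (2.3342e+04 - 1) = 8.25e-08 A

8.25e-08


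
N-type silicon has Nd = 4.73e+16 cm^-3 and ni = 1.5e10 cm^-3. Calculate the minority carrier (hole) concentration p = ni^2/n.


Step 1: Since Nd >> ni, n ≈ Nd = 4.73e+16 cm^-3
Step 2: p = ni^2 / n = (1.5e10)^2 / 4.73e+16
Step 3: p = 2.25e20 / 4.73e+16 = 4.76e+03 cm^-3

4.76e+03


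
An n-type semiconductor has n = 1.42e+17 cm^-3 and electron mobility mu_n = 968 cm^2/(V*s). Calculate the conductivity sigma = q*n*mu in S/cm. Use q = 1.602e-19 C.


Step 1: sigma = q * n * mu
Step 2: sigma = 1.602e-19 * 1.42e+17 * 968
Step 3: sigma = 2.202e+01 S/cm

2.202e+01


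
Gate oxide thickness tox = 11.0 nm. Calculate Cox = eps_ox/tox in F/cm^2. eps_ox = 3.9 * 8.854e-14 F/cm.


Step 1: eps_ox = 3.9 * 8.854e-14 = 3.45306e-13 F/cm
Step 2: tox in cm = 11.0 nm * 1e-7 = 1.1000e-06 cm
Step 3: Cox = 3.45306e-13 / 1.1000e-06 = 3.14e-07 F/cm^2

3.14e-07


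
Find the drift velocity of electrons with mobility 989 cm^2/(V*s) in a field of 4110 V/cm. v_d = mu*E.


Step 1: v_d = mu * E
Step 2: v_d = 989 * 4110 = 4064790
Step 3: v_d = 4.06e+06 cm/s

4.06e+06


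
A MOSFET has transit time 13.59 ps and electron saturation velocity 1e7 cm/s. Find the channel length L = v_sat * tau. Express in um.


Step 1: tau in seconds = 13.59 ps * 1e-12 = 1.3590e-11 s
Step 2: L = v_sat * tau = 1e7 * 1.3590e-11 = 1.3590e-04 cm
Step 3: L in um = 1.3590e-04 * 1e4 = 1.359 um

1.359


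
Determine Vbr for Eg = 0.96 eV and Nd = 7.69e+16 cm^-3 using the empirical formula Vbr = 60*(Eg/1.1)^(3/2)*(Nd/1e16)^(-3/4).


Step 1: Eg/1.1 = 0.96/1.1 = 0.872727
Step 2: (Eg/1.1)^1.5 = 0.872727^1.5 = 0.815300
Step 3: (Nd/1e16)^(-0.75) = (7.69)^(-0.75) = 0.216549
Step 4: Vbr = 60 * 0.815300 * 0.216549 = 10.6 V

10.6


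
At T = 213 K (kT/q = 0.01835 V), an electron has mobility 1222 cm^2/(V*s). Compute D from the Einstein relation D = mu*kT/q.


Step 1: D = mu * (kT/q)
Step 2: D = 1222 * 0.01835
Step 3: D = 22.42 cm^2/s

22.42


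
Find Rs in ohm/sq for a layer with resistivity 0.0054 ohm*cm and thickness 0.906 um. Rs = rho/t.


Step 1: Convert thickness to cm: t = 0.906 um = 9.0600e-05 cm
Step 2: Rs = rho / t = 0.0054 / 9.0600e-05
Step 3: Rs = 59.6 ohm/sq

59.6


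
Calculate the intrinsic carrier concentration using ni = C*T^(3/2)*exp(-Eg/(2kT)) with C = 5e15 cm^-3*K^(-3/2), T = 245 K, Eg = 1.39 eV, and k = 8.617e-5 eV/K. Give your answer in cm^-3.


Step 1: Compute kT = 8.617e-5 * 245 = 0.02111165 eV
Step 2: Exponent = -Eg/(2kT) = -1.39/(2*0.02111165) = -32.92021
Step 3: T^(3/2) = 245^1.5 = 3834.86
Step 4: ni = 5e15 * 3834.86 * exp(-32.92021) = 9.68e+04 cm^-3

9.68e+04


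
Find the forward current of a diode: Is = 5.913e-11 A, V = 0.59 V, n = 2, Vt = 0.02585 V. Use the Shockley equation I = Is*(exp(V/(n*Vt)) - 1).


Step 1: V/(n*Vt) = 0.59/(2*0.02585) = 11.4120
Step 2: exp(11.4120) = 9.0400e+04
Step 3: I = 5.913e-11 * (9.0400e+04 - 1) = 5.35e-06 A

5.35e-06


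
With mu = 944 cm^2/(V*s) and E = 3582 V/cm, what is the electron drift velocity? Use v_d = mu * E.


Step 1: v_d = mu * E
Step 2: v_d = 944 * 3582 = 3381408
Step 3: v_d = 3.38e+06 cm/s

3.38e+06


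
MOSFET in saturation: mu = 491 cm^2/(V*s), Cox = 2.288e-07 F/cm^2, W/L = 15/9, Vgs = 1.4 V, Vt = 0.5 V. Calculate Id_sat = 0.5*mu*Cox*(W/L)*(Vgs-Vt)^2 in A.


Step 1: Overdrive voltage Vov = Vgs - Vt = 1.4 - 0.5 = 0.9 V
Step 2: W/L = 15/9 = 1.66667
Step 3: Id = 0.5 * 491 * 2.288e-07 * 1.66667 * 0.9^2
Step 4: Id = 7.58e-05 A

7.58e-05


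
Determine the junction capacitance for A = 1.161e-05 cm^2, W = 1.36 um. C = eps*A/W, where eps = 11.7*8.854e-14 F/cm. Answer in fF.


Step 1: eps_Si = 11.7 * 8.854e-14 = 1.035918e-12 F/cm
Step 2: W in cm = 1.36 * 1e-4 = 1.36e-04 cm
Step 3: C = 1.035918e-12 * 1.161e-05 / 1.36e-04 = 8.843388e-14 F
Step 4: C = 88.43 fF

88.43


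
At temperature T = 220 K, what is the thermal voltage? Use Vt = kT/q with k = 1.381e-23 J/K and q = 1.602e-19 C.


Step 1: kT = 1.381e-23 * 220 = 3.0382e-21 J
Step 2: Vt = kT/q = 3.0382e-21 / 1.602e-19
Step 3: Vt = 0.01897 V

0.01897


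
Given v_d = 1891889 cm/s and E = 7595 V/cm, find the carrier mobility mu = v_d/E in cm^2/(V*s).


Step 1: mu = v_d / E
Step 2: mu = 1891889 / 7595
Step 3: mu = 249.1 cm^2/(V*s)

249.1


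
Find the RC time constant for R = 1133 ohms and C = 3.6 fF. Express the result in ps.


Step 1: tau = R * C
Step 2: tau = 1133 * 3.6 fF = 1133 * 3.6e-15 F
Step 3: tau = 4.0788e-12 s = 4.0788 ps

4.0788


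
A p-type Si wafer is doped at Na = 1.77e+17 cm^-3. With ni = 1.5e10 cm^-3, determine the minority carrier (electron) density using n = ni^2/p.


Step 1: Majority hole concentration p ≈ Na = 1.77e+17 cm^-3
Step 2: n = ni^2 / Na = (1.5e10)^2 / 1.77e+17
Step 3: n = 1.27e+03 cm^-3

1.27e+03


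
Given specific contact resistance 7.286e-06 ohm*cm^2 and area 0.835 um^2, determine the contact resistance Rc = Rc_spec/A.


Step 1: Convert area to cm^2: 0.835 um^2 = 8.3500e-09 cm^2
Step 2: Rc = Rc_spec / A = 7.286e-06 / 8.3500e-09
Step 3: Rc = 8.73e+02 ohms

8.73e+02


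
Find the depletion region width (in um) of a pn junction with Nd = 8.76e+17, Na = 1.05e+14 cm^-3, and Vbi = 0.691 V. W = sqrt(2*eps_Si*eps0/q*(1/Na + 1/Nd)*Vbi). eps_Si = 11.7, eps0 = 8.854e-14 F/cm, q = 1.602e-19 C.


Step 1: 1/Na + 1/Nd = 1/1.05e+14 + 1/8.76e+17 = 9.52495e-15
Step 2: 2*eps*eps0/q = 2*11.7*8.854e-14/1.602e-19 = 1.293281e+07
Step 3: W^2 = 1.293281e+07 * 9.52495e-15 * 0.691 = 8.51204e-08
Step 4: W = sqrt(8.51204e-08) = 2.918e-04 cm = 2.918 um

2.918


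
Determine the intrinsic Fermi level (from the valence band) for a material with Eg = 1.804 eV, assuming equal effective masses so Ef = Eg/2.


Step 1: For an intrinsic semiconductor, the Fermi level sits at midgap.
Step 2: Ef = Eg / 2 = 1.804 / 2 = 0.902 eV

0.902


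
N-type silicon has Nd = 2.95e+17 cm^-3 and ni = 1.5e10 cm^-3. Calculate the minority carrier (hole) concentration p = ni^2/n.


Step 1: Since Nd >> ni, n ≈ Nd = 2.95e+17 cm^-3
Step 2: p = ni^2 / n = (1.5e10)^2 / 2.95e+17
Step 3: p = 2.25e20 / 2.95e+17 = 7.63e+02 cm^-3

7.63e+02


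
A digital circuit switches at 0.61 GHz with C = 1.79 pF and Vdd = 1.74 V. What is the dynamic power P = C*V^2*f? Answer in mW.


Step 1: V^2 = 1.74^2 = 3.0276 V^2
Step 2: P = C*V^2*f = 1.79e-12 F * 3.0276 * 0.61e9 Hz
Step 3: P = 3.30583644e-03 W
Step 4: P = 3.306 mW

3.306


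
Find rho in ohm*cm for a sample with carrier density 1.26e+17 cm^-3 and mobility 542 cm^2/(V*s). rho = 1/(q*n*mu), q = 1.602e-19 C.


Step 1: sigma = q * n * mu = 1.602e-19 * 1.26e+17 * 542 = 1.09404e+01 S/cm
Step 2: rho = 1 / sigma = 1 / 1.09404e+01 = 0.0914 ohm*cm

0.0914


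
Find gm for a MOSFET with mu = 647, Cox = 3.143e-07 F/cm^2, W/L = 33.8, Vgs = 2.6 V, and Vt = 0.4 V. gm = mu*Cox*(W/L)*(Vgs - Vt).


Step 1: Vov = Vgs - Vt = 2.6 - 0.4 = 2.2 V
Step 2: gm = mu * Cox * (W/L) * Vov
Step 3: gm = 647 * 3.143e-07 * 33.8 * 2.2 = 1.51e-02 S

1.51e-02


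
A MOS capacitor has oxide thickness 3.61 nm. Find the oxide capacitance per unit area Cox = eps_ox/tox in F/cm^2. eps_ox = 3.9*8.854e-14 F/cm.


Step 1: eps_ox = 3.9 * 8.854e-14 = 3.45306e-13 F/cm
Step 2: tox in cm = 3.61 nm * 1e-7 = 3.6100e-07 cm
Step 3: Cox = 3.45306e-13 / 3.6100e-07 = 9.57e-07 F/cm^2

9.57e-07


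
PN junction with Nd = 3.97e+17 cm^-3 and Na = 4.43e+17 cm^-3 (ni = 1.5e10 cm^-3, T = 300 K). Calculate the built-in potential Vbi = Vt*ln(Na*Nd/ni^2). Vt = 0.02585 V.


Step 1: Compute Na*Nd/ni^2 = 4.43e+17 * 3.97e+17 / (1.5e10)^2 = 7.8165e+14
Step 2: ln(7.8165e+14) = 34.2924
Step 3: Vbi = 0.02585 * 34.2924 = 0.886 V

0.886


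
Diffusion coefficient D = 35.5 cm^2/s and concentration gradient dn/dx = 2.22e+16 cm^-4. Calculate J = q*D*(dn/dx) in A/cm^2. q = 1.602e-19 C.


Step 1: J = q * D * (dn/dx)
Step 2: J = 1.602e-19 * 35.5 * 2.22e+16
Step 3: J = 1.26e-01 A/cm^2

1.26e-01


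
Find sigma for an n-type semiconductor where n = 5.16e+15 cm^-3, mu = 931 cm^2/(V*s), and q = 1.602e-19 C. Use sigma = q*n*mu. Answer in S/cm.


Step 1: sigma = q * n * mu
Step 2: sigma = 1.602e-19 * 5.16e+15 * 931
Step 3: sigma = 7.696e-01 S/cm

7.696e-01


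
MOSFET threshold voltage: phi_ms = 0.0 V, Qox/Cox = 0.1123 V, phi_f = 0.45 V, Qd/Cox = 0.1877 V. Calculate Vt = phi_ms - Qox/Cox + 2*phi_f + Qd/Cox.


Step 1: Vt = phi_ms - Qox/Cox + 2*phi_f + Qd/Cox
Step 2: Vt = 0.0 - 0.1123 + 2*0.45 + 0.1877
Step 3: Vt = 0.0 - 0.1123 + 0.9 + 0.1877
Step 4: Vt = 0.9754 V

0.9754


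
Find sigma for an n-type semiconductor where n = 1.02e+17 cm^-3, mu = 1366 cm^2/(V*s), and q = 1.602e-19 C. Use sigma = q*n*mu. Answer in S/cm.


Step 1: sigma = q * n * mu
Step 2: sigma = 1.602e-19 * 1.02e+17 * 1366
Step 3: sigma = 2.232e+01 S/cm

2.232e+01


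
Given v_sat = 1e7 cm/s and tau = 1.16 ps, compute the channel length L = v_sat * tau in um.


Step 1: tau in seconds = 1.16 ps * 1e-12 = 1.1600e-12 s
Step 2: L = v_sat * tau = 1e7 * 1.1600e-12 = 1.1600e-05 cm
Step 3: L in um = 1.1600e-05 * 1e4 = 0.116 um

0.116


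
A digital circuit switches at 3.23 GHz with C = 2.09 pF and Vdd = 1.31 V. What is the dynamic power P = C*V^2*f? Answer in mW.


Step 1: V^2 = 1.31^2 = 1.7161 V^2
Step 2: P = C*V^2*f = 2.09e-12 F * 1.7161 * 3.23e9 Hz
Step 3: P = 1.158487627e-02 W
Step 4: P = 11.585 mW

11.585


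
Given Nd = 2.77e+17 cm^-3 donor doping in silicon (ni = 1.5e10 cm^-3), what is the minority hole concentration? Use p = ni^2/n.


Step 1: Since Nd >> ni, n ≈ Nd = 2.77e+17 cm^-3
Step 2: p = ni^2 / n = (1.5e10)^2 / 2.77e+17
Step 3: p = 2.25e20 / 2.77e+17 = 8.12e+02 cm^-3

8.12e+02


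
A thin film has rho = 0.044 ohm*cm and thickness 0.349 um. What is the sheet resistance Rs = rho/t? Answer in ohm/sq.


Step 1: Convert thickness to cm: t = 0.349 um = 3.4900e-05 cm
Step 2: Rs = rho / t = 0.044 / 3.4900e-05
Step 3: Rs = 1260.7 ohm/sq

1260.7


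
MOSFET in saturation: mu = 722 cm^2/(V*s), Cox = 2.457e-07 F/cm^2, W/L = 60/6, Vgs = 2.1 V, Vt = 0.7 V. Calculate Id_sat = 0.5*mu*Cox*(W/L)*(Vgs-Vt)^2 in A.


Step 1: Overdrive voltage Vov = Vgs - Vt = 2.1 - 0.7 = 1.4 V
Step 2: W/L = 60/6 = 10
Step 3: Id = 0.5 * 722 * 2.457e-07 * 10 * 1.4^2
Step 4: Id = 1.74e-03 A

1.74e-03


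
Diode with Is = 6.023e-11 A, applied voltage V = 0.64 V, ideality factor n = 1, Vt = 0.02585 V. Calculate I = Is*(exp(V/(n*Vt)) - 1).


Step 1: V/(n*Vt) = 0.64/(1*0.02585) = 24.7582
Step 2: exp(24.7582) = 5.6539e+10
Step 3: I = 6.023e-11 * (5.6539e+10 - 1) = 3.41e+00 A

3.41e+00


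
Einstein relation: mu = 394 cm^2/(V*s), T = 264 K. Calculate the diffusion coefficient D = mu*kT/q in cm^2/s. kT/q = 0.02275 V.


Step 1: D = mu * (kT/q)
Step 2: D = 394 * 0.02275
Step 3: D = 8.96 cm^2/s

8.96


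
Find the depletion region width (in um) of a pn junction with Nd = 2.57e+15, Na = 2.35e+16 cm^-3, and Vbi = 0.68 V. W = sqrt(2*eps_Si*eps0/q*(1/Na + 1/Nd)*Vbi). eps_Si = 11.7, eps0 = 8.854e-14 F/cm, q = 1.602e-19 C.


Step 1: 1/Na + 1/Nd = 1/2.35e+16 + 1/2.57e+15 = 4.31658e-16
Step 2: 2*eps*eps0/q = 2*11.7*8.854e-14/1.602e-19 = 1.293281e+07
Step 3: W^2 = 1.293281e+07 * 4.31658e-16 * 0.68 = 3.79613e-09
Step 4: W = sqrt(3.79613e-09) = 6.161e-05 cm = 0.6161 um

0.6161


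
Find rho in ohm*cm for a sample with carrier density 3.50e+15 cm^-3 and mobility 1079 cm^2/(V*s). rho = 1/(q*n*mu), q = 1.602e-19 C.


Step 1: sigma = q * n * mu = 1.602e-19 * 3.50e+15 * 1079 = 6.04995e-01 S/cm
Step 2: rho = 1 / sigma = 1 / 6.04995e-01 = 1.653 ohm*cm

1.653


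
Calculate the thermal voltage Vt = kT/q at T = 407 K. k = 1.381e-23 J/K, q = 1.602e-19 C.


Step 1: kT = 1.381e-23 * 407 = 5.62067e-21 J
Step 2: Vt = kT/q = 5.62067e-21 / 1.602e-19
Step 3: Vt = 0.03509 V

0.03509


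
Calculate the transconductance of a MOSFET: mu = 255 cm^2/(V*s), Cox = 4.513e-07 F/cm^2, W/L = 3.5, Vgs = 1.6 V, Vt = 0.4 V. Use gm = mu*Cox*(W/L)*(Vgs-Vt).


Step 1: Vov = Vgs - Vt = 1.6 - 0.4 = 1.2 V
Step 2: gm = mu * Cox * (W/L) * Vov
Step 3: gm = 255 * 4.513e-07 * 3.5 * 1.2 = 4.83e-04 S

4.83e-04


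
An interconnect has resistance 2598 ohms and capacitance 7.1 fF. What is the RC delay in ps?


Step 1: tau = R * C
Step 2: tau = 2598 * 7.1 fF = 2598 * 7.1e-15 F
Step 3: tau = 1.84458e-11 s = 18.4458 ps

18.4458


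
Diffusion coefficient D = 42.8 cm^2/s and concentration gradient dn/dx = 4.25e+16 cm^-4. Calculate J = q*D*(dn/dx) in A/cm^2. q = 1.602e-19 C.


Step 1: J = q * D * (dn/dx)
Step 2: J = 1.602e-19 * 42.8 * 4.25e+16
Step 3: J = 2.91e-01 A/cm^2

2.91e-01


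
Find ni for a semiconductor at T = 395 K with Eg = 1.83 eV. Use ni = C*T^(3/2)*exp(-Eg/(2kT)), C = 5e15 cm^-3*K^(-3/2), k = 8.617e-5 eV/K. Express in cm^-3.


Step 1: Compute kT = 8.617e-5 * 395 = 0.03403715 eV
Step 2: Exponent = -Eg/(2kT) = -1.83/(2*0.03403715) = -26.88239
Step 3: T^(3/2) = 395^1.5 = 7850.47
Step 4: ni = 5e15 * 7850.47 * exp(-26.88239) = 8.30e+07 cm^-3

8.30e+07


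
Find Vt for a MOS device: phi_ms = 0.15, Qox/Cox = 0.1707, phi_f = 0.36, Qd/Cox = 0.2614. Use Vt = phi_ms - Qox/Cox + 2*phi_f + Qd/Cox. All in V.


Step 1: Vt = phi_ms - Qox/Cox + 2*phi_f + Qd/Cox
Step 2: Vt = 0.15 - 0.1707 + 2*0.36 + 0.2614
Step 3: Vt = 0.15 - 0.1707 + 0.72 + 0.2614
Step 4: Vt = 0.9607 V

0.9607


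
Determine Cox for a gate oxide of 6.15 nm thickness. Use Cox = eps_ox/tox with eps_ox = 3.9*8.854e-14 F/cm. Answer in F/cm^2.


Step 1: eps_ox = 3.9 * 8.854e-14 = 3.45306e-13 F/cm
Step 2: tox in cm = 6.15 nm * 1e-7 = 6.1500e-07 cm
Step 3: Cox = 3.45306e-13 / 6.1500e-07 = 5.61e-07 F/cm^2

5.61e-07


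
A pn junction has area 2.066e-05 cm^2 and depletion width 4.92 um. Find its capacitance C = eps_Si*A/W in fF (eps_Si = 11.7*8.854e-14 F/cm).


Step 1: eps_Si = 11.7 * 8.854e-14 = 1.035918e-12 F/cm
Step 2: W in cm = 4.92 * 1e-4 = 4.92e-04 cm
Step 3: C = 1.035918e-12 * 2.066e-05 / 4.92e-04 = 4.350013e-14 F
Step 4: C = 43.5 fF

43.5


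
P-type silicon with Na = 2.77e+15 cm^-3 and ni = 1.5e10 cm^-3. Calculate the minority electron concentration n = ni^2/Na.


Step 1: Majority hole concentration p ≈ Na = 2.77e+15 cm^-3
Step 2: n = ni^2 / Na = (1.5e10)^2 / 2.77e+15
Step 3: n = 8.12e+04 cm^-3

8.12e+04


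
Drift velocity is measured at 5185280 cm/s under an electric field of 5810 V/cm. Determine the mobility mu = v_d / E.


Step 1: mu = v_d / E
Step 2: mu = 5185280 / 5810
Step 3: mu = 892.48 cm^2/(V*s)

892.48


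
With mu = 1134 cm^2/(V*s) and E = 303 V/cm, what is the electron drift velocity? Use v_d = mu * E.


Step 1: v_d = mu * E
Step 2: v_d = 1134 * 303 = 343602
Step 3: v_d = 3.44e+05 cm/s

3.44e+05


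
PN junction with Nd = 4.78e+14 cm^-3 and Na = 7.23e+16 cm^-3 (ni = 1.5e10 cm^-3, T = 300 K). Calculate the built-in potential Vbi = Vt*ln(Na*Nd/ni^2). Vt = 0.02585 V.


Step 1: Compute Na*Nd/ni^2 = 7.23e+16 * 4.78e+14 / (1.5e10)^2 = 1.5360e+11
Step 2: ln(1.5360e+11) = 25.7576
Step 3: Vbi = 0.02585 * 25.7576 = 0.666 V

0.666


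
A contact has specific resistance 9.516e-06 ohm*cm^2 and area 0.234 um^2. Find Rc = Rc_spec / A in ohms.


Step 1: Convert area to cm^2: 0.234 um^2 = 2.3400e-09 cm^2
Step 2: Rc = Rc_spec / A = 9.516e-06 / 2.3400e-09
Step 3: Rc = 4.07e+03 ohms

4.07e+03


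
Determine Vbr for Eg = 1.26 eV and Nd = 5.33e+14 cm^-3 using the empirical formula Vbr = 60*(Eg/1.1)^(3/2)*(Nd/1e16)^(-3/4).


Step 1: Eg/1.1 = 1.26/1.1 = 1.145455
Step 2: (Eg/1.1)^1.5 = 1.145455^1.5 = 1.225934
Step 3: (Nd/1e16)^(-0.75) = (0.0533)^(-0.75) = 9.014769
Step 4: Vbr = 60 * 1.225934 * 9.014769 = 663.1 V

663.1


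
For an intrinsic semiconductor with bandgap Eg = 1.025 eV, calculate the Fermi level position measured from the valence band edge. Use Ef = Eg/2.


Step 1: For an intrinsic semiconductor, the Fermi level sits at midgap.
Step 2: Ef = Eg / 2 = 1.025 / 2 = 0.5125 eV

0.5125


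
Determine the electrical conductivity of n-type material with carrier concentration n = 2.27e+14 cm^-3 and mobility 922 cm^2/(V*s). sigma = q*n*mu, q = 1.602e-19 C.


Step 1: sigma = q * n * mu
Step 2: sigma = 1.602e-19 * 2.27e+14 * 922
Step 3: sigma = 3.353e-02 S/cm

3.353e-02


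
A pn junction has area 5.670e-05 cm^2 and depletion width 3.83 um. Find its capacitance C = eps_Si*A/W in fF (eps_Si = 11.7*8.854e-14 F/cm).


Step 1: eps_Si = 11.7 * 8.854e-14 = 1.035918e-12 F/cm
Step 2: W in cm = 3.83 * 1e-4 = 3.83e-04 cm
Step 3: C = 1.035918e-12 * 5.670e-05 / 3.83e-04 = 1.533591e-13 F
Step 4: C = 153.36 fF

153.36


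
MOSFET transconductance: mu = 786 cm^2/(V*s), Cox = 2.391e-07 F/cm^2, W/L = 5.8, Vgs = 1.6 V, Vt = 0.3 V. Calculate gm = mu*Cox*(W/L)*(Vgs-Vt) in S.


Step 1: Vov = Vgs - Vt = 1.6 - 0.3 = 1.3 V
Step 2: gm = mu * Cox * (W/L) * Vov
Step 3: gm = 786 * 2.391e-07 * 5.8 * 1.3 = 1.42e-03 S

1.42e-03


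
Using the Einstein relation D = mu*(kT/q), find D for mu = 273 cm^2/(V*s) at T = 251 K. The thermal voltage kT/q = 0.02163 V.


Step 1: D = mu * (kT/q)
Step 2: D = 273 * 0.02163
Step 3: D = 5.9 cm^2/s

5.9


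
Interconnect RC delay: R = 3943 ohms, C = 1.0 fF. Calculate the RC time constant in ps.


Step 1: tau = R * C
Step 2: tau = 3943 * 1.0 fF = 3943 * 1.0e-15 F
Step 3: tau = 3.943e-12 s = 3.943 ps

3.943


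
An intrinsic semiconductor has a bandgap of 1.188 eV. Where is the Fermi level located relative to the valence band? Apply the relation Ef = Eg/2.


Step 1: For an intrinsic semiconductor, the Fermi level sits at midgap.
Step 2: Ef = Eg / 2 = 1.188 / 2 = 0.594 eV

0.594


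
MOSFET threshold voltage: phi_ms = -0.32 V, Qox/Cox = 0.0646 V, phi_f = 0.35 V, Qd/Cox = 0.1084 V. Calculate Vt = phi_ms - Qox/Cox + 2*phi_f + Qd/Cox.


Step 1: Vt = phi_ms - Qox/Cox + 2*phi_f + Qd/Cox
Step 2: Vt = -0.32 - 0.0646 + 2*0.35 + 0.1084
Step 3: Vt = -0.32 - 0.0646 + 0.7 + 0.1084
Step 4: Vt = 0.4238 V

0.4238


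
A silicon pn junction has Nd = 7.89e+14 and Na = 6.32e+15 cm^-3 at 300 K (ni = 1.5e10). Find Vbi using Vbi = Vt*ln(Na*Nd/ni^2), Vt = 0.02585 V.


Step 1: Compute Na*Nd/ni^2 = 6.32e+15 * 7.89e+14 / (1.5e10)^2 = 2.2162e+10
Step 2: ln(2.2162e+10) = 23.8216
Step 3: Vbi = 0.02585 * 23.8216 = 0.616 V

0.616


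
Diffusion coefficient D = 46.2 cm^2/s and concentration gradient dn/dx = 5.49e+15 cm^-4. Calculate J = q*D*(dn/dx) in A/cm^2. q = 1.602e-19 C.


Step 1: J = q * D * (dn/dx)
Step 2: J = 1.602e-19 * 46.2 * 5.49e+15
Step 3: J = 4.06e-02 A/cm^2

4.06e-02


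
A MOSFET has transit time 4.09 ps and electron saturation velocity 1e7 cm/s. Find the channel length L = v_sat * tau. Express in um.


Step 1: tau in seconds = 4.09 ps * 1e-12 = 4.0900e-12 s
Step 2: L = v_sat * tau = 1e7 * 4.0900e-12 = 4.0900e-05 cm
Step 3: L in um = 4.0900e-05 * 1e4 = 0.409 um

0.409


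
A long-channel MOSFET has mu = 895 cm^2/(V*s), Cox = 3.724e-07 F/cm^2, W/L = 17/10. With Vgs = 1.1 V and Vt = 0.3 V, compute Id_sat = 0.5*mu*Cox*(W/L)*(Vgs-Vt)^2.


Step 1: Overdrive voltage Vov = Vgs - Vt = 1.1 - 0.3 = 0.8 V
Step 2: W/L = 17/10 = 1.7
Step 3: Id = 0.5 * 895 * 3.724e-07 * 1.7 * 0.8^2
Step 4: Id = 1.81e-04 A

1.81e-04


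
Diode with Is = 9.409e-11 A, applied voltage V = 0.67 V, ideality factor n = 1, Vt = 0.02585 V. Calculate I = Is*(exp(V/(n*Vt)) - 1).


Step 1: V/(n*Vt) = 0.67/(1*0.02585) = 25.9188
Step 2: exp(25.9188) = 1.8046e+11
Step 3: I = 9.409e-11 * (1.8046e+11 - 1) = 1.70e+01 A

1.70e+01


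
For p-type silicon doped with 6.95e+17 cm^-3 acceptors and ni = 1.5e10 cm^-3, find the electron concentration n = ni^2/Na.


Step 1: Majority hole concentration p ≈ Na = 6.95e+17 cm^-3
Step 2: n = ni^2 / Na = (1.5e10)^2 / 6.95e+17
Step 3: n = 3.24e+02 cm^-3

3.24e+02


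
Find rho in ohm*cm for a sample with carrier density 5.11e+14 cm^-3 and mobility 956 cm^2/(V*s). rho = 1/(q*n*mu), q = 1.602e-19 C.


Step 1: sigma = q * n * mu = 1.602e-19 * 5.11e+14 * 956 = 7.82603e-02 S/cm
Step 2: rho = 1 / sigma = 1 / 7.82603e-02 = 12.78 ohm*cm

12.78


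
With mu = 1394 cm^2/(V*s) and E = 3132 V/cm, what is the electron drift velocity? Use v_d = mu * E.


Step 1: v_d = mu * E
Step 2: v_d = 1394 * 3132 = 4366008
Step 3: v_d = 4.37e+06 cm/s

4.37e+06


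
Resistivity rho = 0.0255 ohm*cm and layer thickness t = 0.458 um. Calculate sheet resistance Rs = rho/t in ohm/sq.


Step 1: Convert thickness to cm: t = 0.458 um = 4.5800e-05 cm
Step 2: Rs = rho / t = 0.0255 / 4.5800e-05
Step 3: Rs = 556.8 ohm/sq

556.8


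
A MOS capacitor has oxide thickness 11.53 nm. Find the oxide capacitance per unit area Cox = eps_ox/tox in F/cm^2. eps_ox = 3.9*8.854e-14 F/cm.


Step 1: eps_ox = 3.9 * 8.854e-14 = 3.45306e-13 F/cm
Step 2: tox in cm = 11.53 nm * 1e-7 = 1.1530e-06 cm
Step 3: Cox = 3.45306e-13 / 1.1530e-06 = 2.99e-07 F/cm^2

2.99e-07


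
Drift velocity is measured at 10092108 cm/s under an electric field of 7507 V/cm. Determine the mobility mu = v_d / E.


Step 1: mu = v_d / E
Step 2: mu = 10092108 / 7507
Step 3: mu = 1344.36 cm^2/(V*s)

1344.36


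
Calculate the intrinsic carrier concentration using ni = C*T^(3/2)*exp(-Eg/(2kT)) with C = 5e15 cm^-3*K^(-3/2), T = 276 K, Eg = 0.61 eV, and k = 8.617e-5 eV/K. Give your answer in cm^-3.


Step 1: Compute kT = 8.617e-5 * 276 = 0.02378292 eV
Step 2: Exponent = -Eg/(2kT) = -0.61/(2*0.02378292) = -12.82433
Step 3: T^(3/2) = 276^1.5 = 4585.26
Step 4: ni = 5e15 * 4585.26 * exp(-12.82433) = 6.18e+13 cm^-3

6.18e+13


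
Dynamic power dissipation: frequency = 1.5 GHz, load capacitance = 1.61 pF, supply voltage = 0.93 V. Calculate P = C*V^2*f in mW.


Step 1: V^2 = 0.93^2 = 0.8649 V^2
Step 2: P = C*V^2*f = 1.61e-12 F * 0.8649 * 1.5e9 Hz
Step 3: P = 2.0887335e-03 W
Step 4: P = 2.089 mW

2.089


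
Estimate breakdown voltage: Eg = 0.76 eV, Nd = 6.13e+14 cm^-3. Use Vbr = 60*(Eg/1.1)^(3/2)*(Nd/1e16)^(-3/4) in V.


Step 1: Eg/1.1 = 0.76/1.1 = 0.690909
Step 2: (Eg/1.1)^1.5 = 0.690909^1.5 = 0.574290
Step 3: (Nd/1e16)^(-0.75) = (0.0613)^(-0.75) = 8.117170
Step 4: Vbr = 60 * 0.574290 * 8.117170 = 279.7 V

279.7


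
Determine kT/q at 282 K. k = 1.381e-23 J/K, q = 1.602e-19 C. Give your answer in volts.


Step 1: kT = 1.381e-23 * 282 = 3.89442e-21 J
Step 2: Vt = kT/q = 3.89442e-21 / 1.602e-19
Step 3: Vt = 0.02431 V

0.02431


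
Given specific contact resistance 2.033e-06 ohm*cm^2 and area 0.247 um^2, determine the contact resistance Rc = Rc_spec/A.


Step 1: Convert area to cm^2: 0.247 um^2 = 2.4700e-09 cm^2
Step 2: Rc = Rc_spec / A = 2.033e-06 / 2.4700e-09
Step 3: Rc = 8.23e+02 ohms

8.23e+02


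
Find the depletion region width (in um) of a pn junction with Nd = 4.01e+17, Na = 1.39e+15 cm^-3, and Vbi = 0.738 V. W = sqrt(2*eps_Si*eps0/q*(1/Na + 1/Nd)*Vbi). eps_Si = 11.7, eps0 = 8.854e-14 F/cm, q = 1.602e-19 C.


Step 1: 1/Na + 1/Nd = 1/1.39e+15 + 1/4.01e+17 = 7.21918e-16
Step 2: 2*eps*eps0/q = 2*11.7*8.854e-14/1.602e-19 = 1.293281e+07
Step 3: W^2 = 1.293281e+07 * 7.21918e-16 * 0.738 = 6.89028e-09
Step 4: W = sqrt(6.89028e-09) = 8.301e-05 cm = 0.8301 um

0.8301


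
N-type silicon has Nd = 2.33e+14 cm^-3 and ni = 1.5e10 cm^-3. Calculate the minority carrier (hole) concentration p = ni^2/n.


Step 1: Since Nd >> ni, n ≈ Nd = 2.33e+14 cm^-3
Step 2: p = ni^2 / n = (1.5e10)^2 / 2.33e+14
Step 3: p = 2.25e20 / 2.33e+14 = 9.66e+05 cm^-3

9.66e+05


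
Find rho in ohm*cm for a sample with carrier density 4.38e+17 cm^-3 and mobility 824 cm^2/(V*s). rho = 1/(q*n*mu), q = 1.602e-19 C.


Step 1: sigma = q * n * mu = 1.602e-19 * 4.38e+17 * 824 = 5.78181e+01 S/cm
Step 2: rho = 1 / sigma = 1 / 5.78181e+01 = 0.0173 ohm*cm

0.0173


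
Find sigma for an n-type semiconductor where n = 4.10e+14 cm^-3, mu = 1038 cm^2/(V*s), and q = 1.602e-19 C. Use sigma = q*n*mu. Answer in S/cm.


Step 1: sigma = q * n * mu
Step 2: sigma = 1.602e-19 * 4.10e+14 * 1038
Step 3: sigma = 6.818e-02 S/cm

6.818e-02


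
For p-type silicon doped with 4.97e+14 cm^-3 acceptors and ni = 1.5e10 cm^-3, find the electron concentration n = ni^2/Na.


Step 1: Majority hole concentration p ≈ Na = 4.97e+14 cm^-3
Step 2: n = ni^2 / Na = (1.5e10)^2 / 4.97e+14
Step 3: n = 4.53e+05 cm^-3

4.53e+05


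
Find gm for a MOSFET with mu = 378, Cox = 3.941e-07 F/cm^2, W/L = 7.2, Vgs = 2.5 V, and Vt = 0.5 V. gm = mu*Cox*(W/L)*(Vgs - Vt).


Step 1: Vov = Vgs - Vt = 2.5 - 0.5 = 2.0 V
Step 2: gm = mu * Cox * (W/L) * Vov
Step 3: gm = 378 * 3.941e-07 * 7.2 * 2.0 = 2.15e-03 S

2.15e-03


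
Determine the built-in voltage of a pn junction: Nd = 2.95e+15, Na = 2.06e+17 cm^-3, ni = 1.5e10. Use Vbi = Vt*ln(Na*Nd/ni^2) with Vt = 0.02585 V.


Step 1: Compute Na*Nd/ni^2 = 2.06e+17 * 2.95e+15 / (1.5e10)^2 = 2.7009e+12
Step 2: ln(2.7009e+12) = 28.6246
Step 3: Vbi = 0.02585 * 28.6246 = 0.74 V

0.74


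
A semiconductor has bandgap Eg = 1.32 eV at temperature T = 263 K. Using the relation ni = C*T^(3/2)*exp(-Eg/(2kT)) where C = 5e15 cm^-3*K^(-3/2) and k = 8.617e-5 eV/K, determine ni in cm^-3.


Step 1: Compute kT = 8.617e-5 * 263 = 0.02266271 eV
Step 2: Exponent = -Eg/(2kT) = -1.32/(2*0.02266271) = -29.12273
Step 3: T^(3/2) = 263^1.5 = 4265.14
Step 4: ni = 5e15 * 4265.14 * exp(-29.12273) = 4.80e+06 cm^-3

4.80e+06


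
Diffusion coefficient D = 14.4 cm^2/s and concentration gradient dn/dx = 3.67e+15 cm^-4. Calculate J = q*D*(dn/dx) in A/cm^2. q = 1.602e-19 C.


Step 1: J = q * D * (dn/dx)
Step 2: J = 1.602e-19 * 14.4 * 3.67e+15
Step 3: J = 8.47e-03 A/cm^2

8.47e-03


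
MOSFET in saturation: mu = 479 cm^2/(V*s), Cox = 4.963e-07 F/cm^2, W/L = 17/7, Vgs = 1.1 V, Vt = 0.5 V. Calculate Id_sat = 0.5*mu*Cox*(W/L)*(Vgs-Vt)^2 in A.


Step 1: Overdrive voltage Vov = Vgs - Vt = 1.1 - 0.5 = 0.6 V
Step 2: W/L = 17/7 = 2.42857
Step 3: Id = 0.5 * 479 * 4.963e-07 * 2.42857 * 0.6^2
Step 4: Id = 1.04e-04 A

1.04e-04


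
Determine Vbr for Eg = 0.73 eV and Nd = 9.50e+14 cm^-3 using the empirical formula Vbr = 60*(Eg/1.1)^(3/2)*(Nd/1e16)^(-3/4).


Step 1: Eg/1.1 = 0.73/1.1 = 0.663636
Step 2: (Eg/1.1)^1.5 = 0.663636^1.5 = 0.540623
Step 3: (Nd/1e16)^(-0.75) = (0.095)^(-0.75) = 5.843961
Step 4: Vbr = 60 * 0.540623 * 5.843961 = 189.6 V

189.6


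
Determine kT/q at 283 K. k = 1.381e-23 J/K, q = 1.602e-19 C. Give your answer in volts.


Step 1: kT = 1.381e-23 * 283 = 3.90823e-21 J
Step 2: Vt = kT/q = 3.90823e-21 / 1.602e-19
Step 3: Vt = 0.0244 V

0.0244


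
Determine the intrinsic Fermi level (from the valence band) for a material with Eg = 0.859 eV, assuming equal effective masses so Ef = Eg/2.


Step 1: For an intrinsic semiconductor, the Fermi level sits at midgap.
Step 2: Ef = Eg / 2 = 0.859 / 2 = 0.4295 eV

0.4295


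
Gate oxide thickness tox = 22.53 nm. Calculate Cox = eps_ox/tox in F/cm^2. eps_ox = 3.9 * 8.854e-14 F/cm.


Step 1: eps_ox = 3.9 * 8.854e-14 = 3.45306e-13 F/cm
Step 2: tox in cm = 22.53 nm * 1e-7 = 2.2530e-06 cm
Step 3: Cox = 3.45306e-13 / 2.2530e-06 = 1.53e-07 F/cm^2

1.53e-07


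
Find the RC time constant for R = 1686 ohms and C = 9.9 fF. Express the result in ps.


Step 1: tau = R * C
Step 2: tau = 1686 * 9.9 fF = 1686 * 9.9e-15 F
Step 3: tau = 1.66914e-11 s = 16.6914 ps

16.6914


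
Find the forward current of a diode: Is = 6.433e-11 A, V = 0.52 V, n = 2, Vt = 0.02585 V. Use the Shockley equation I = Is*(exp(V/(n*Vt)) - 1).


Step 1: V/(n*Vt) = 0.52/(2*0.02585) = 10.0580
Step 2: exp(10.0580) = 2.3342e+04
Step 3: I = 6.433e-11 * (2.3342e+04 - 1) = 1.50e-06 A

1.50e-06


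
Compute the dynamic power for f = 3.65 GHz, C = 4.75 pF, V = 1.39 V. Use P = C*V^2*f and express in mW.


Step 1: V^2 = 1.39^2 = 1.9321 V^2
Step 2: P = C*V^2*f = 4.75e-12 F * 1.9321 * 3.65e9 Hz
Step 3: P = 3.349778375e-02 W
Step 4: P = 33.498 mW

33.498


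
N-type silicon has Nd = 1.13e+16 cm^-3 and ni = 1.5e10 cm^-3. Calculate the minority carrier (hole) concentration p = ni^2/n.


Step 1: Since Nd >> ni, n ≈ Nd = 1.13e+16 cm^-3
Step 2: p = ni^2 / n = (1.5e10)^2 / 1.13e+16
Step 3: p = 2.25e20 / 1.13e+16 = 1.99e+04 cm^-3

1.99e+04


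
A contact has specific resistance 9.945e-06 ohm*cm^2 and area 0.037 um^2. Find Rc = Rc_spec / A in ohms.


Step 1: Convert area to cm^2: 0.037 um^2 = 3.7000e-10 cm^2
Step 2: Rc = Rc_spec / A = 9.945e-06 / 3.7000e-10
Step 3: Rc = 2.69e+04 ohms

2.69e+04


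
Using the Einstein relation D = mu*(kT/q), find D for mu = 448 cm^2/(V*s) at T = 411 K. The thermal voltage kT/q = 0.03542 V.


Step 1: D = mu * (kT/q)
Step 2: D = 448 * 0.03542
Step 3: D = 15.87 cm^2/s

15.87


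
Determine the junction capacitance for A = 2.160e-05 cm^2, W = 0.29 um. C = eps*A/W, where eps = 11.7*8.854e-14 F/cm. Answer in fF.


Step 1: eps_Si = 11.7 * 8.854e-14 = 1.035918e-12 F/cm
Step 2: W in cm = 0.29 * 1e-4 = 2.90e-05 cm
Step 3: C = 1.035918e-12 * 2.160e-05 / 2.90e-05 = 7.715803e-13 F
Step 4: C = 771.58 fF

771.58


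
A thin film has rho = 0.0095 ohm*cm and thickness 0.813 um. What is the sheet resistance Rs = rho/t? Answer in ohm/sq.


Step 1: Convert thickness to cm: t = 0.813 um = 8.1300e-05 cm
Step 2: Rs = rho / t = 0.0095 / 8.1300e-05
Step 3: Rs = 116.9 ohm/sq

116.9


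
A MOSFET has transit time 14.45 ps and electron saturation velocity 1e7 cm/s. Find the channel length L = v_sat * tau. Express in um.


Step 1: tau in seconds = 14.45 ps * 1e-12 = 1.4450e-11 s
Step 2: L = v_sat * tau = 1e7 * 1.4450e-11 = 1.4450e-04 cm
Step 3: L in um = 1.4450e-04 * 1e4 = 1.445 um

1.445


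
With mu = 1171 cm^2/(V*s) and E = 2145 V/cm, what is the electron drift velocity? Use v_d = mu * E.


Step 1: v_d = mu * E
Step 2: v_d = 1171 * 2145 = 2511795
Step 3: v_d = 2.51e+06 cm/s

2.51e+06


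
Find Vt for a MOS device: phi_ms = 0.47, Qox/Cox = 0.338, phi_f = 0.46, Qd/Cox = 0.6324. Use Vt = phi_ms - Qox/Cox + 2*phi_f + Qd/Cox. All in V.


Step 1: Vt = phi_ms - Qox/Cox + 2*phi_f + Qd/Cox
Step 2: Vt = 0.47 - 0.338 + 2*0.46 + 0.6324
Step 3: Vt = 0.47 - 0.338 + 0.92 + 0.6324
Step 4: Vt = 1.6844 V

1.6844


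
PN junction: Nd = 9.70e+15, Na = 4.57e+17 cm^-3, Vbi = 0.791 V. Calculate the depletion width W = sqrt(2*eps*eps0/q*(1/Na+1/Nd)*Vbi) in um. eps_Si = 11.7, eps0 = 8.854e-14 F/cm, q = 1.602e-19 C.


Step 1: 1/Na + 1/Nd = 1/4.57e+17 + 1/9.70e+15 = 1.05281e-16
Step 2: 2*eps*eps0/q = 2*11.7*8.854e-14/1.602e-19 = 1.293281e+07
Step 3: W^2 = 1.293281e+07 * 1.05281e-16 * 0.791 = 1.07701e-09
Step 4: W = sqrt(1.07701e-09) = 3.282e-05 cm = 0.3282 um

0.3282


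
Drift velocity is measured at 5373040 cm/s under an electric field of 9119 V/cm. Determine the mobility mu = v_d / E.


Step 1: mu = v_d / E
Step 2: mu = 5373040 / 9119
Step 3: mu = 589.21 cm^2/(V*s)

589.21


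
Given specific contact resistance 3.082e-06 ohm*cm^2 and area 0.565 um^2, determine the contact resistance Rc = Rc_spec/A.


Step 1: Convert area to cm^2: 0.565 um^2 = 5.6500e-09 cm^2
Step 2: Rc = Rc_spec / A = 3.082e-06 / 5.6500e-09
Step 3: Rc = 5.45e+02 ohms

5.45e+02


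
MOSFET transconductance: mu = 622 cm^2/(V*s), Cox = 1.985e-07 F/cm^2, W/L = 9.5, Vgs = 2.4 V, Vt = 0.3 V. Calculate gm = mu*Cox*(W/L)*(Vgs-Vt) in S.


Step 1: Vov = Vgs - Vt = 2.4 - 0.3 = 2.1 V
Step 2: gm = mu * Cox * (W/L) * Vov
Step 3: gm = 622 * 1.985e-07 * 9.5 * 2.1 = 2.46e-03 S

2.46e-03


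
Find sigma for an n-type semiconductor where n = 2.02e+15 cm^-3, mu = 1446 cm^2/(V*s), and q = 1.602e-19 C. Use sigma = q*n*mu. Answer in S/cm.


Step 1: sigma = q * n * mu
Step 2: sigma = 1.602e-19 * 2.02e+15 * 1446
Step 3: sigma = 4.679e-01 S/cm

4.679e-01


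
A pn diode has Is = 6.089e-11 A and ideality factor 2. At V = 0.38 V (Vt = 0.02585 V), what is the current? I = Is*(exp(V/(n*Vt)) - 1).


Step 1: V/(n*Vt) = 0.38/(2*0.02585) = 7.3501
Step 2: exp(7.3501) = 1.5564e+03
Step 3: I = 6.089e-11 * (1.5564e+03 - 1) = 9.47e-08 A

9.47e-08


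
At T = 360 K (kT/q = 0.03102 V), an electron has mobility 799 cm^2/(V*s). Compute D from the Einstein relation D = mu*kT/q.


Step 1: D = mu * (kT/q)
Step 2: D = 799 * 0.03102
Step 3: D = 24.78 cm^2/s

24.78


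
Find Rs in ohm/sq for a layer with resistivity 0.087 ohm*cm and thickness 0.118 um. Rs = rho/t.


Step 1: Convert thickness to cm: t = 0.118 um = 1.1800e-05 cm
Step 2: Rs = rho / t = 0.087 / 1.1800e-05
Step 3: Rs = 7372.9 ohm/sq

7372.9


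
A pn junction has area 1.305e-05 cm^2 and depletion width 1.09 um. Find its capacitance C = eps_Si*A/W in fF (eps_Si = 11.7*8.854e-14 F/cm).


Step 1: eps_Si = 11.7 * 8.854e-14 = 1.035918e-12 F/cm
Step 2: W in cm = 1.09 * 1e-4 = 1.09e-04 cm
Step 3: C = 1.035918e-12 * 1.305e-05 / 1.09e-04 = 1.240250e-13 F
Step 4: C = 124.03 fF

124.03


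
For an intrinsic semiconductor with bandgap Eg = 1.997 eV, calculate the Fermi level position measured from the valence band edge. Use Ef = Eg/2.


Step 1: For an intrinsic semiconductor, the Fermi level sits at midgap.
Step 2: Ef = Eg / 2 = 1.997 / 2 = 0.9985 eV

0.9985


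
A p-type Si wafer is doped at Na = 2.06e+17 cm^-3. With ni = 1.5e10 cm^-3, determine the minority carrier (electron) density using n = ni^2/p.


Step 1: Majority hole concentration p ≈ Na = 2.06e+17 cm^-3
Step 2: n = ni^2 / Na = (1.5e10)^2 / 2.06e+17
Step 3: n = 1.09e+03 cm^-3

1.09e+03


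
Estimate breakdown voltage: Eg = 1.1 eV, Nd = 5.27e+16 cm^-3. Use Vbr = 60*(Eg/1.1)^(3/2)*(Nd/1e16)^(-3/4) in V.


Step 1: Eg/1.1 = 1.1/1.1 = 1.000000
Step 2: (Eg/1.1)^1.5 = 1.000000^1.5 = 1.000000
Step 3: (Nd/1e16)^(-0.75) = (5.27)^(-0.75) = 0.287503
Step 4: Vbr = 60 * 1.000000 * 0.287503 = 17.3 V

17.3


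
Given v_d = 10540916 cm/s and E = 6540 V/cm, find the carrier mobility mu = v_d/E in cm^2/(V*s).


Step 1: mu = v_d / E
Step 2: mu = 10540916 / 6540
Step 3: mu = 1611.76 cm^2/(V*s)

1611.76


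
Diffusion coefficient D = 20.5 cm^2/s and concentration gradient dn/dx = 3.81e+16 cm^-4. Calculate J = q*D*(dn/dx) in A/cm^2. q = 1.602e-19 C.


Step 1: J = q * D * (dn/dx)
Step 2: J = 1.602e-19 * 20.5 * 3.81e+16
Step 3: J = 1.25e-01 A/cm^2

1.25e-01


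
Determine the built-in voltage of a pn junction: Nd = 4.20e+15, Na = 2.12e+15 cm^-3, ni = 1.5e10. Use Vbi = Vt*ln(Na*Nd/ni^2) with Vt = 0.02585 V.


Step 1: Compute Na*Nd/ni^2 = 2.12e+15 * 4.20e+15 / (1.5e10)^2 = 3.9573e+10
Step 2: ln(3.9573e+10) = 24.4014
Step 3: Vbi = 0.02585 * 24.4014 = 0.631 V

0.631


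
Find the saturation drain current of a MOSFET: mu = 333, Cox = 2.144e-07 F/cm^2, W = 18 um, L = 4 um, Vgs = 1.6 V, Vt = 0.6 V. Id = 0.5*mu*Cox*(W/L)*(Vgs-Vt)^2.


Step 1: Overdrive voltage Vov = Vgs - Vt = 1.6 - 0.6 = 1.0 V
Step 2: W/L = 18/4 = 4.5
Step 3: Id = 0.5 * 333 * 2.144e-07 * 4.5 * 1.0^2
Step 4: Id = 1.61e-04 A

1.61e-04


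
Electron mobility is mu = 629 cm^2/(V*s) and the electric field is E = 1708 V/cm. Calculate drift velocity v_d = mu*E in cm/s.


Step 1: v_d = mu * E
Step 2: v_d = 629 * 1708 = 1074332
Step 3: v_d = 1.07e+06 cm/s

1.07e+06
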